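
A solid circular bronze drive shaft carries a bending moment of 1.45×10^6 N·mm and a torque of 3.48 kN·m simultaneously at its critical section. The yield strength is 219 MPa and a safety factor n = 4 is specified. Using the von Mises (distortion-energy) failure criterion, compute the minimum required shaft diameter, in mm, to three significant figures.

d = 85.4 mm

σ_allow = σ_y/n = 219/4 = 54.75 MPa.
For a solid shaft σ_b = 32M/(πd³) and τ = 16T/(πd³), so the von Mises stress is σ' = (16/πd³)·√(4M²+3T²).
√(4M²+3T²) = √(4×(1.450×10^6)² + 3×(3.480×10^6)²) = 6.689×10^6 N·mm.
d³ = 16×6.689×10^6/(π×54.75) = 622200 mm³.
d = 85.37 mm.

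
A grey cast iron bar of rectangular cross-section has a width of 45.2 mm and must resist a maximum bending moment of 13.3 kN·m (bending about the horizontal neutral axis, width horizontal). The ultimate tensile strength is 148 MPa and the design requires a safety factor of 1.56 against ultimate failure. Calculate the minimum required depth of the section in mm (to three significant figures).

h = 136 mm

σ_allow = 148/1.56 = 94.87 MPa.
For a rectangular section σ = 6M/(bh²), so h² = 6M/(b σ_allow) = 6×1.3300×10^7/(45.2×94.87) = 18610 mm².
h = 136.4 mm.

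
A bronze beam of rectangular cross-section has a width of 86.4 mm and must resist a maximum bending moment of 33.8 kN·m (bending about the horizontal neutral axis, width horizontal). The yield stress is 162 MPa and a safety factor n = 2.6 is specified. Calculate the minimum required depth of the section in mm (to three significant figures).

h = 194 mm

σ_allow = 162/2.6 = 62.31 MPa.
For a rectangular section σ = 6M/(bh²), so h² = 6M/(b σ_allow) = 6×3.3800×10^7/(86.4×62.31) = 37670 mm².
h = 194.1 mm.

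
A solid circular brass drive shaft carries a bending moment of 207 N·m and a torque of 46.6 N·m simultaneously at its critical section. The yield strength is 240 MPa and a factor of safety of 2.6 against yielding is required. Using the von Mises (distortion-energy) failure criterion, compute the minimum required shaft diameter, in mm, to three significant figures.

d = 28.6 mm

σ_allow = σ_y/n = 240/2.6 = 92.31 MPa.
For a solid shaft σ_b = 32M/(πd³) and τ = 16T/(πd³), so the von Mises stress is σ' = (16/πd³)·√(4M²+3T²).
√(4M²+3T²) = √(4×(207000)² + 3×(46600)²) = 421800 N·mm.
d³ = 16×421800/(π×92.31) = 23270 mm³.
d = 28.55 mm.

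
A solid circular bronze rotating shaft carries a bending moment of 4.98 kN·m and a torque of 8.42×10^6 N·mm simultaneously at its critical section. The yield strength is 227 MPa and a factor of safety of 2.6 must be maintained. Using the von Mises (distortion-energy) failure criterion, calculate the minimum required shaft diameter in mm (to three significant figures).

σ_allow = σ_y/n = 227/2.6 = 87.31 MPa.
For a solid shaft σ_b = 32M/(πd³) and τ = 16T/(πd³), so the von Mises stress is σ' = (16/πd³)·√(4M²+3T²).
√(4M²+3T²) = √(4×(4.980×10^6)² + 3×(8.420×10^6)²) = 1.766×10^7 N·mm.
d³ = 16×1.766×10^7/(π×87.31) = 1.030×10^6 mm³.
d = 101.0 mm.

d = 101 mm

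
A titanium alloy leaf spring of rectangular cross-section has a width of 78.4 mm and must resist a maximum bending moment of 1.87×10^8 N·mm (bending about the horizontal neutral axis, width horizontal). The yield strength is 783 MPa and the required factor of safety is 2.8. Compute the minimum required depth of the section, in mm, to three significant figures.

h = 226 mm

σ_allow = 783/2.8 = 279.6 MPa.
For a rectangular section σ = 6M/(bh²), so h² = 6M/(b σ_allow) = 6×1.8700×10^8/(78.4×279.6) = 51180 mm².
h = 226.2 mm.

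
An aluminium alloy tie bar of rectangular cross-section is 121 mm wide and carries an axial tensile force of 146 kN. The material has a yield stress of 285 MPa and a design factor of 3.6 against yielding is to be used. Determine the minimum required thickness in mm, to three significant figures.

t = 15.2 mm

σ_allow = 285/3.6 = 79.17 MPa.
Required area A = F/σ_allow = 146000/79.17 = 1844 mm².
t = A/w = 1844/121 = 15.24 mm.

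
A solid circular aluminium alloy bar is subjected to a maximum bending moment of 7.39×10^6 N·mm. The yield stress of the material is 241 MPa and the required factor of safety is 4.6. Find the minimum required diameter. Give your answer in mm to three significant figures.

d = 113 mm

σ_allow = 241/4.6 = 52.39 MPa.
For a solid circular section σ = 32M/(πd³), so d³ = 32M/(π σ_allow) = 32×7390000/(π×52.39) = 1.437×10^6 mm³.
d = 112.8 mm.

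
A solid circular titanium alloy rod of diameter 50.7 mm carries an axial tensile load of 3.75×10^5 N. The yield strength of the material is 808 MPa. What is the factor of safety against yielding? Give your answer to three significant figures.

A = πd²/4 = 2019 mm².
σ = F/A = 375000/2019 = 185.7 MPa.
n = 808/185.7 = 4.350.

n = 4.35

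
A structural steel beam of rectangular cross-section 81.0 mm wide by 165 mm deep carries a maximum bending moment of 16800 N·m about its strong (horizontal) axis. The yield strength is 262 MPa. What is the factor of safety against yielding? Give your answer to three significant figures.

Section modulus S = bh²/6 = 81.0×165²/6 = 367500 mm³.
σ = M/S = 1.6800×10^7/367500 = 45.71 MPa.
n = 262/45.71 = 5.732.

n = 5.73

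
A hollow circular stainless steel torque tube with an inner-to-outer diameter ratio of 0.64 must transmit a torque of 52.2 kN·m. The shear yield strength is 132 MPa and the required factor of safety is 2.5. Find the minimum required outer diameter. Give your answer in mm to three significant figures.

τ_allow = 132/2.5 = 52.80 MPa.
For a hollow shaft τ = 16T/[πd_o³(1−k⁴)] with k = 0.64, so 1−k⁴ = 0.8322.
d_o³ = 16T/[π τ_allow (1−k⁴)] = 16×5.2200×10^7/(π×52.80×0.8322) = 6.050×10^6 mm³.
d_o = 182.2 mm.

d_o = 182 mm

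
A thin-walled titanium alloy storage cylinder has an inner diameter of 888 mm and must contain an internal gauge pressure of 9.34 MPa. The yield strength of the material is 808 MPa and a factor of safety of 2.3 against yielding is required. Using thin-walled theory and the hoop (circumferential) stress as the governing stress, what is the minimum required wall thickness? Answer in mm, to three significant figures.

σ_allow = 808/2.3 = 351.3 MPa.
Hoop stress σ_h = pD/(2t), so t = pD/(2σ_allow) = 9.34×888/(2×351.3) = 11.80 mm.

t = 11.8 mm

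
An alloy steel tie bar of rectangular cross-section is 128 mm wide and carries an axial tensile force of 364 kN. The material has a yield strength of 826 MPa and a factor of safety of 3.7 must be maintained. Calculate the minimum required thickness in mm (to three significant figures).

t = 12.7 mm

σ_allow = 826/3.7 = 223.2 MPa.
Required area A = F/σ_allow = 364000/223.2 = 1631 mm².
t = A/w = 1631/128 = 12.74 mm.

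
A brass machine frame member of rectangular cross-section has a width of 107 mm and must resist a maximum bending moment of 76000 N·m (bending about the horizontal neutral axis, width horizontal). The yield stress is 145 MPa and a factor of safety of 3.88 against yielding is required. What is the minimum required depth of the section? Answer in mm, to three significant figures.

h = 338 mm

σ_allow = 145/3.88 = 37.37 MPa.
For a rectangular section σ = 6M/(bh²), so h² = 6M/(b σ_allow) = 6×7.6000×10^7/(107×37.37) = 114000 mm².
h = 337.7 mm.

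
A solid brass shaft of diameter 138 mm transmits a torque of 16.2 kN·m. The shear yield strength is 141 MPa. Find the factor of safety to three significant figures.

n = 4.49

τ = 16T/(πd³) = 16×1.6200×10^7/(π×138³) = 31.39 MPa.
n = τ_limit/τ = 141/31.39 = 4.491.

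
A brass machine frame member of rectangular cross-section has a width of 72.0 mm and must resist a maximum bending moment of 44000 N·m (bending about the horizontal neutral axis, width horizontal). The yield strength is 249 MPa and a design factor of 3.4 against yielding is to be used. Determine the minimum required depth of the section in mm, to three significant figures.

h = 224 mm

σ_allow = 249/3.4 = 73.24 MPa.
For a rectangular section σ = 6M/(bh²), so h² = 6M/(b σ_allow) = 6×4.4000×10^7/(72.0×73.24) = 50070 mm².
h = 223.8 mm.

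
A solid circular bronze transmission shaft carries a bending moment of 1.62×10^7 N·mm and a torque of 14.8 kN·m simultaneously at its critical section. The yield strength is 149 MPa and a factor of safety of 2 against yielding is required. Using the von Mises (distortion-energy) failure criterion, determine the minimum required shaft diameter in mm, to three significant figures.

d = 141 mm

σ_allow = σ_y/n = 149/2 = 74.50 MPa.
For a solid shaft σ_b = 32M/(πd³) and τ = 16T/(πd³), so the von Mises stress is σ' = (16/πd³)·√(4M²+3T²).
√(4M²+3T²) = √(4×(1.620×10^7)² + 3×(1.480×10^7)²) = 4.131×10^7 N·mm.
d³ = 16×4.131×10^7/(π×74.50) = 2.824×10^6 mm³.
d = 141.4 mm.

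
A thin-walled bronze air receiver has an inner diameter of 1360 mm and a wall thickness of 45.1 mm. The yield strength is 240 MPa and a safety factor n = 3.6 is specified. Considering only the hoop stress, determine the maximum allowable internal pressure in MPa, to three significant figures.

σ_allow = 240/3.6 = 66.67 MPa.
σ_h = pD/(2t) → p_allow = 2σ_allow t/D = 2×66.67×45.1/1360 = 4.422 MPa.

p_allow = 4.42 MPa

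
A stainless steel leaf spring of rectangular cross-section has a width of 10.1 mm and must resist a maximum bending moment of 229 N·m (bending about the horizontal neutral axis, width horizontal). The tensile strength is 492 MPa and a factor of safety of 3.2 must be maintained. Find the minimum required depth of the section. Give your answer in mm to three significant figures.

σ_allow = 492/3.2 = 153.8 MPa.
For a rectangular section σ = 6M/(bh²), so h² = 6M/(b σ_allow) = 6×229000/(10.1×153.8) = 884.8 mm².
h = 29.75 mm.

h = 29.7 mm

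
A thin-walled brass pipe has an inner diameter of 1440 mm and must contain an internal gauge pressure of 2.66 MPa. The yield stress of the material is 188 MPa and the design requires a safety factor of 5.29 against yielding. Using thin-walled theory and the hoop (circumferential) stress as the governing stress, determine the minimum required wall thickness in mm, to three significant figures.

σ_allow = 188/5.29 = 35.54 MPa.
Hoop stress σ_h = pD/(2t), so t = pD/(2σ_allow) = 2.66×1440/(2×35.54) = 53.89 mm.

t = 53.9 mm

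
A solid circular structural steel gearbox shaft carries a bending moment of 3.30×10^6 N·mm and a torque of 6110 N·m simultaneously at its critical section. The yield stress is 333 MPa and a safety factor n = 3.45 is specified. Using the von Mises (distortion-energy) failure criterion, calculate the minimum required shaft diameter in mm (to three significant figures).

σ_allow = σ_y/n = 333/3.45 = 96.52 MPa.
For a solid shaft σ_b = 32M/(πd³) and τ = 16T/(πd³), so the von Mises stress is σ' = (16/πd³)·√(4M²+3T²).
√(4M²+3T²) = √(4×(3.300×10^6)² + 3×(6.110×10^6)²) = 1.247×10^7 N·mm.
d³ = 16×1.247×10^7/(π×96.52) = 658100 mm³.
d = 86.98 mm.

d = 87.0 mm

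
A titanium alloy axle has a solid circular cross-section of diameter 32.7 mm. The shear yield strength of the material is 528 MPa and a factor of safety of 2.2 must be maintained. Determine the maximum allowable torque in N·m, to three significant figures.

T_allow = 1650 N·m

τ_allow = 528/2.2 = 240.0 MPa.
For a solid shaft T_allow = τ_allow·πd³/16; πd³/16 = π×32.7³/16 = 6866 mm³.
T_allow = 240.0×6866 = 1.648×10^6 N·mm = 1648 N·m.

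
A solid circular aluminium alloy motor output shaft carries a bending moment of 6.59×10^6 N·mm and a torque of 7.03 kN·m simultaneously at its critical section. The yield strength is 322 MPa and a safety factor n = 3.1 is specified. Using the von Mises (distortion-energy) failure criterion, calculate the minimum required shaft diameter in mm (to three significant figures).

d = 95.8 mm

σ_allow = σ_y/n = 322/3.1 = 103.9 MPa.
For a solid shaft σ_b = 32M/(πd³) and τ = 16T/(πd³), so the von Mises stress is σ' = (16/πd³)·√(4M²+3T²).
√(4M²+3T²) = √(4×(6.590×10^6)² + 3×(7.030×10^6)²) = 1.794×10^7 N·mm.
d³ = 16×1.794×10^7/(π×103.9) = 879800 mm³.
d = 95.82 mm.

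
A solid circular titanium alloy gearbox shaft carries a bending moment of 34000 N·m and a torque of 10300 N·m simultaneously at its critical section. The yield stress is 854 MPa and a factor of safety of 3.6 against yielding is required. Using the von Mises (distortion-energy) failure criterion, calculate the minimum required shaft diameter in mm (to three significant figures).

d = 115 mm

σ_allow = σ_y/n = 854/3.6 = 237.2 MPa.
For a solid shaft σ_b = 32M/(πd³) and τ = 16T/(πd³), so the von Mises stress is σ' = (16/πd³)·√(4M²+3T²).
√(4M²+3T²) = √(4×(3.400×10^7)² + 3×(1.030×10^7)²) = 7.030×10^7 N·mm.
d³ = 16×7.030×10^7/(π×237.2) = 1.509×10^6 mm³.
d = 114.7 mm.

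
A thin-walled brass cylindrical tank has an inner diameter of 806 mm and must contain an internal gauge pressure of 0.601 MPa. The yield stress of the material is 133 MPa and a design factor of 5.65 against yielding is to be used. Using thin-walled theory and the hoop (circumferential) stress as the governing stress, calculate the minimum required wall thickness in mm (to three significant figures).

σ_allow = 133/5.65 = 23.54 MPa.
Hoop stress σ_h = pD/(2t), so t = pD/(2σ_allow) = 0.601×806/(2×23.54) = 10.29 mm.

t = 10.3 mm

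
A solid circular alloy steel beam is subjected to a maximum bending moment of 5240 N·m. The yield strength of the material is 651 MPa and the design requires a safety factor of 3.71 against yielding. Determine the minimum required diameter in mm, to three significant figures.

σ_allow = 651/3.71 = 175.5 MPa.
For a solid circular section σ = 32M/(πd³), so d³ = 32M/(π σ_allow) = 32×5240000/(π×175.5) = 304200 mm³.
d = 67.25 mm.

d = 67.3 mm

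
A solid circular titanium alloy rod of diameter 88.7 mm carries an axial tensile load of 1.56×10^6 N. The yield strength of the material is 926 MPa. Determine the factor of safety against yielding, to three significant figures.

A = πd²/4 = 6179 mm².
σ = F/A = 1560000/6179 = 252.5 MPa.
n = 926/252.5 = 3.668.

n = 3.67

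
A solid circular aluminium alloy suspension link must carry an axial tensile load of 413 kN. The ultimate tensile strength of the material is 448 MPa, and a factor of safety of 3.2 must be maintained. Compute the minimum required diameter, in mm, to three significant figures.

Allowable stress σ_allow = 448/3.2 = 140.0 MPa.
Required area A = F/σ_allow = 413000/140.0 = 2950 mm².
A = πd²/4 → d = √(4A/π) = 61.29 mm.

d = 61.3 mm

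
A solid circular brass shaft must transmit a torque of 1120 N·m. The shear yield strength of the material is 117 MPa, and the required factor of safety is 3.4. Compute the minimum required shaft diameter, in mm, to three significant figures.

Allowable shear stress τ_allow = 117/3.4 = 34.41 MPa.
For a solid shaft τ = 16T/(πd³), so d³ = 16T/(π τ_allow) = 16×1120000/(π×34.41) = 165800 mm³.
d = (165800)^(1/3) = 54.93 mm.

d = 54.9 mm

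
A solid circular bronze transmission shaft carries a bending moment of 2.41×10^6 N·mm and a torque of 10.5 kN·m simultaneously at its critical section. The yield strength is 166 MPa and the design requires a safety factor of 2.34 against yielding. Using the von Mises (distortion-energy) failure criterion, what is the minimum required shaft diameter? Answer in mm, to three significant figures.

d = 111 mm

σ_allow = σ_y/n = 166/2.34 = 70.94 MPa.
For a solid shaft σ_b = 32M/(πd³) and τ = 16T/(πd³), so the von Mises stress is σ' = (16/πd³)·√(4M²+3T²).
√(4M²+3T²) = √(4×(2.410×10^6)² + 3×(1.050×10^7)²) = 1.881×10^7 N·mm.
d³ = 16×1.881×10^7/(π×70.94) = 1.351×10^6 mm³.
d = 110.5 mm.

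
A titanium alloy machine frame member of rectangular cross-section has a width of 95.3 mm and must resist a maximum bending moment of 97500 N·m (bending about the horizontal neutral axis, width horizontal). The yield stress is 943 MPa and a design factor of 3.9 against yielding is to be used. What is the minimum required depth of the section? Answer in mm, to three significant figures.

h = 159 mm

σ_allow = 943/3.9 = 241.8 MPa.
For a rectangular section σ = 6M/(bh²), so h² = 6M/(b σ_allow) = 6×9.7500×10^7/(95.3×241.8) = 25390 mm².
h = 159.3 mm.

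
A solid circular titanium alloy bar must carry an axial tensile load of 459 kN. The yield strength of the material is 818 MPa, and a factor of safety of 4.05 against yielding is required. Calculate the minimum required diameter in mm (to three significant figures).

d = 53.8 mm

Allowable stress σ_allow = 818/4.05 = 202.0 MPa.
Required area A = F/σ_allow = 459000/202.0 = 2273 mm².
A = πd²/4 → d = √(4A/π) = 53.79 mm.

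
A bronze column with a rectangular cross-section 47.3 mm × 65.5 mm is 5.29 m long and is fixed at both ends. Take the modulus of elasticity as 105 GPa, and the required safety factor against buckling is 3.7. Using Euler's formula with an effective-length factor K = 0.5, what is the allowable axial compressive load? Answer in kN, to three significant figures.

P_allow = 23.1 kN

Buckling occurs about the weak axis: I_min = h·b³/12 = 65.5×47.3³/12 = 577600 mm⁴ (b = 47.3 mm is the smaller dimension).
Effective length L_e = KL = 0.5×5.29 m = 2645 mm.
Euler critical load P_cr = π²EI/L_e² = π²×105000×577600/2645² = 85560 N.
P_allow = P_cr/n = 85560/3.7 = 23120 N.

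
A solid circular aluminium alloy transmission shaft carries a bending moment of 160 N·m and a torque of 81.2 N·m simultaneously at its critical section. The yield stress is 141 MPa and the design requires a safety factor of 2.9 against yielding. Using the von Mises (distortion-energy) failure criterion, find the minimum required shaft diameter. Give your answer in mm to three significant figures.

d = 33.2 mm

σ_allow = σ_y/n = 141/2.9 = 48.62 MPa.
For a solid shaft σ_b = 32M/(πd³) and τ = 16T/(πd³), so the von Mises stress is σ' = (16/πd³)·√(4M²+3T²).
√(4M²+3T²) = √(4×(160000)² + 3×(81200)²) = 349500 N·mm.
d³ = 16×349500/(π×48.62) = 36610 mm³.
d = 33.21 mm.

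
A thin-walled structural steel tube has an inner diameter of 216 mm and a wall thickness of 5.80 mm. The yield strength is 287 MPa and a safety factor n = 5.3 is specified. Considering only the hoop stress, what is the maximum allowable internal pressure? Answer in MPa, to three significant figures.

p_allow = 2.91 MPa

σ_allow = 287/5.3 = 54.15 MPa.
σ_h = pD/(2t) → p_allow = 2σ_allow t/D = 2×54.15×5.80/216 = 2.908 MPa.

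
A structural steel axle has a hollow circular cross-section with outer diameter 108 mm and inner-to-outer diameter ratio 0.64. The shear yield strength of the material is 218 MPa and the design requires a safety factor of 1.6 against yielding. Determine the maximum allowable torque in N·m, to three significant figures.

T_allow = 28000 N·m

τ_allow = 218/1.6 = 136.2 MPa.
For a hollow shaft T_allow = τ_allow·πd_o³(1−k⁴)/16 with 1−k⁴ = 0.8322, so πd_o³(1−k⁴)/16 = 205800 mm³.
T_allow = 136.2×205800 = 2.805×10^7 N·mm = 28050 N·m.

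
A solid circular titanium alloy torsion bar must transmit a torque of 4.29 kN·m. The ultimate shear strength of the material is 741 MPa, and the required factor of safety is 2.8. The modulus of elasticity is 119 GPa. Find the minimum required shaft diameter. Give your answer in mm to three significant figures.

d = 43.5 mm

Allowable shear stress τ_allow = 741/2.8 = 264.6 MPa.
For a solid shaft τ = 16T/(πd³), so d³ = 16T/(π τ_allow) = 16×4290000/(π×264.6) = 82560 mm³.
d = (82560)^(1/3) = 43.54 mm.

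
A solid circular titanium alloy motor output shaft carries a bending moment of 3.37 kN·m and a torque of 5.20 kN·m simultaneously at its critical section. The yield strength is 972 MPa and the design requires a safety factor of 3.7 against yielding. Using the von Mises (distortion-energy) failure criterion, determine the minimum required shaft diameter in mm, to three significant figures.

σ_allow = σ_y/n = 972/3.7 = 262.7 MPa.
For a solid shaft σ_b = 32M/(πd³) and τ = 16T/(πd³), so the von Mises stress is σ' = (16/πd³)·√(4M²+3T²).
√(4M²+3T²) = √(4×(3.370×10^6)² + 3×(5.200×10^6)²) = 1.125×10^7 N·mm.
d³ = 16×1.125×10^7/(π×262.7) = 218100 mm³.
d = 60.19 mm.

d = 60.2 mm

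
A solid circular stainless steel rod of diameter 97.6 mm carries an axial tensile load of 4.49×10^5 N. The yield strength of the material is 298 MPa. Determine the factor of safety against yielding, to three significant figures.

n = 4.97

A = πd²/4 = 7482 mm².
σ = F/A = 449000/7482 = 60.01 MPa.
n = 298/60.01 = 4.965.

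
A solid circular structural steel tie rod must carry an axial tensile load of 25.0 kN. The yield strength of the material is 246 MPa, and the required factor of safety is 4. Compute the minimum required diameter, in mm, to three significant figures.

Allowable stress σ_allow = 246/4 = 61.50 MPa.
Required area A = F/σ_allow = 25000/61.50 = 406.5 mm².
A = πd²/4 → d = √(4A/π) = 22.75 mm.

d = 22.8 mm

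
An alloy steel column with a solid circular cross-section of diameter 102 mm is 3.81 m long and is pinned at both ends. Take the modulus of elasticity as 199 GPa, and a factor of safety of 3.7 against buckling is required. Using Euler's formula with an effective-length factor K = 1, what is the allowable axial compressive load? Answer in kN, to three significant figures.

P_allow = 194 kN

I = πd⁴/64 = π×102⁴/64 = 5.313×10^6 mm⁴.
Effective length L_e = KL = 1×3.81 m = 3810 mm.
Euler critical load P_cr = π²EI/L_e² = π²×199000×5.313×10^6/3810² = 718900 N.
P_allow = P_cr/n = 718900/3.7 = 194300 N.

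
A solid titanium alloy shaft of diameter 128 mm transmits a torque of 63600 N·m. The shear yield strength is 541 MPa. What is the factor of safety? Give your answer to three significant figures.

n = 3.50

τ = 16T/(πd³) = 16×6.3600×10^7/(π×128³) = 154.5 MPa.
n = τ_limit/τ = 541/154.5 = 3.503.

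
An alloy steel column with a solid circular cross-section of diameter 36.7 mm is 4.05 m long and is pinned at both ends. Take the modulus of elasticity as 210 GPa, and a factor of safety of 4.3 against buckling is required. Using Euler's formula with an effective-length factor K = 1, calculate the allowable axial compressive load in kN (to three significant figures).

P_allow = 2.62 kN

I = πd⁴/64 = π×36.7⁴/64 = 89050 mm⁴.
Effective length L_e = KL = 1×4.05 m = 4050 mm.
Euler critical load P_cr = π²EI/L_e² = π²×210000×89050/4050² = 11250 N.
P_allow = P_cr/n = 11250/4.3 = 2617 N.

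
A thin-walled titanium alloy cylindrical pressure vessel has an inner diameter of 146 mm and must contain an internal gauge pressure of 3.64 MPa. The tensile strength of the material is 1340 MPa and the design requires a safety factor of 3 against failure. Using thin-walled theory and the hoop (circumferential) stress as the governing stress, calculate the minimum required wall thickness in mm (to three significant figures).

σ_allow = 1340/3 = 446.7 MPa.
Hoop stress σ_h = pD/(2t), so t = pD/(2σ_allow) = 3.64×146/(2×446.7) = 0.5949 mm.

t = 0.595 mm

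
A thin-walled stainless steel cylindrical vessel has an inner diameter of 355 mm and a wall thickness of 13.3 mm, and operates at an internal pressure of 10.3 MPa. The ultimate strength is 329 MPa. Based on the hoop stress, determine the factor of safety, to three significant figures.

σ_h = pD/(2t) = 10.3×355/(2×13.3) = 137.5 MPa.
n = 329/137.5 = 2.393.

n = 2.39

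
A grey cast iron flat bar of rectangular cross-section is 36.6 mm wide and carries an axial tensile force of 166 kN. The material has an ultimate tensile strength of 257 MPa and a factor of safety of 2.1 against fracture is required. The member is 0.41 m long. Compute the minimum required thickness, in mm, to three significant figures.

σ_allow = 257/2.1 = 122.4 MPa.
Required area A = F/σ_allow = 166000/122.4 = 1356 mm².
t = A/w = 1356/36.6 = 37.06 mm.

t = 37.1 mm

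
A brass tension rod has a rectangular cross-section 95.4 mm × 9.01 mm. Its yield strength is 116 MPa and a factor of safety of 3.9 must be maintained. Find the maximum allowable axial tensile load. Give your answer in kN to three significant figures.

σ_allow = 116/3.9 = 29.74 MPa.
A = 95.4×9.01 = 859.6 mm².
F_allow = σ_allow × A = 29.74×859.6 = 25570 N.

F_allow = 25.6 kN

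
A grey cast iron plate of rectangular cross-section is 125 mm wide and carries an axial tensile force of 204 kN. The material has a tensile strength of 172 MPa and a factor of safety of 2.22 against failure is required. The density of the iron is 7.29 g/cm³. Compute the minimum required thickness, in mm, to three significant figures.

t = 21.1 mm

σ_allow = 172/2.22 = 77.48 MPa.
Required area A = F/σ_allow = 204000/77.48 = 2633 mm².
t = A/w = 2633/125 = 21.06 mm.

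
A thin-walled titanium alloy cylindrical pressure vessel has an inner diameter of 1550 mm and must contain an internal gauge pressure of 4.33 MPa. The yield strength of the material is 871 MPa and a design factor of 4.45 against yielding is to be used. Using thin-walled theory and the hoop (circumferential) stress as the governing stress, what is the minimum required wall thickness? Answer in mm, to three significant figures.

σ_allow = 871/4.45 = 195.7 MPa.
Hoop stress σ_h = pD/(2t), so t = pD/(2σ_allow) = 4.33×1550/(2×195.7) = 17.14 mm.

t = 17.1 mm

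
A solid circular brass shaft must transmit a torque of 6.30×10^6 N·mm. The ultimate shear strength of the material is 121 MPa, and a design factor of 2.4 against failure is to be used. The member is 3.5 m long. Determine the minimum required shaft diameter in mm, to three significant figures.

d = 86.0 mm

Allowable shear stress τ_allow = 121/2.4 = 50.42 MPa.
For a solid shaft τ = 16T/(πd³), so d³ = 16T/(π τ_allow) = 16×6300000/(π×50.42) = 636400 mm³.
d = (636400)^(1/3) = 86.02 mm.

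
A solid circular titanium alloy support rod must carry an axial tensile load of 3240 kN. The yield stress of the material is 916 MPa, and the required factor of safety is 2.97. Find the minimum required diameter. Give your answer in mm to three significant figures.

d = 116 mm

Allowable stress σ_allow = 916/2.97 = 308.4 MPa.
Required area A = F/σ_allow = 3240000/308.4 = 10510 mm².
A = πd²/4 → d = √(4A/π) = 115.7 mm.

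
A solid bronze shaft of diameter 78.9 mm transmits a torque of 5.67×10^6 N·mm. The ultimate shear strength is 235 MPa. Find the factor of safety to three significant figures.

τ = 16T/(πd³) = 16×5670000/(π×78.9³) = 58.79 MPa.
n = τ_limit/τ = 235/58.79 = 3.997.

n = 4.00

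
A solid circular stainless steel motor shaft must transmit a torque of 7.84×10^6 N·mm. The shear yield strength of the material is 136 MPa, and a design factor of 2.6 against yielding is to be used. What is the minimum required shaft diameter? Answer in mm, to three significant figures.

Allowable shear stress τ_allow = 136/2.6 = 52.31 MPa.
For a solid shaft τ = 16T/(πd³), so d³ = 16T/(π τ_allow) = 16×7840000/(π×52.31) = 763300 mm³.
d = (763300)^(1/3) = 91.39 mm.

d = 91.4 mm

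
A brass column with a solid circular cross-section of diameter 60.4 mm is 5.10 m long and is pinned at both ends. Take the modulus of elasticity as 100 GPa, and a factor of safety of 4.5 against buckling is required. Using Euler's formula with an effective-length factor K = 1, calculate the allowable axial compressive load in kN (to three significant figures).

I = πd⁴/64 = π×60.4⁴/64 = 653300 mm⁴.
Effective length L_e = KL = 1×5.10 m = 5100 mm.
Euler critical load P_cr = π²EI/L_e² = π²×100000×653300/5100² = 24790 N.
P_allow = P_cr/n = 24790/4.5 = 5509 N.

P_allow = 5.51 kN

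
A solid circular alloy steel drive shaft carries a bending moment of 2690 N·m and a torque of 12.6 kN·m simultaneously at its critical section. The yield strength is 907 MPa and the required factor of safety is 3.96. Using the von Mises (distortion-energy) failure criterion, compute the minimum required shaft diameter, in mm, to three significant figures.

σ_allow = σ_y/n = 907/3.96 = 229.0 MPa.
For a solid shaft σ_b = 32M/(πd³) and τ = 16T/(πd³), so the von Mises stress is σ' = (16/πd³)·√(4M²+3T²).
√(4M²+3T²) = √(4×(2.690×10^6)² + 3×(1.260×10^7)²) = 2.248×10^7 N·mm.
d³ = 16×2.248×10^7/(π×229.0) = 499800 mm³.
d = 79.36 mm.

d = 79.4 mm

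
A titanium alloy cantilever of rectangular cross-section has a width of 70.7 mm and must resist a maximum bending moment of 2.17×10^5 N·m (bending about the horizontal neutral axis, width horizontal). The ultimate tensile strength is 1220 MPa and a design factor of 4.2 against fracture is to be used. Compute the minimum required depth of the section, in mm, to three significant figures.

σ_allow = 1220/4.2 = 290.5 MPa.
For a rectangular section σ = 6M/(bh²), so h² = 6M/(b σ_allow) = 6×2.1700×10^8/(70.7×290.5) = 63400 mm².
h = 251.8 mm.

h = 252 mm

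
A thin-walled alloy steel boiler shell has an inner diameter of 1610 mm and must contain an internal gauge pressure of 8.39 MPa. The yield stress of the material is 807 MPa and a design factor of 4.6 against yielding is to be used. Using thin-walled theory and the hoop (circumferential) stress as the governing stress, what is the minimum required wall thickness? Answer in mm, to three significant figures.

t = 38.5 mm

σ_allow = 807/4.6 = 175.4 MPa.
Hoop stress σ_h = pD/(2t), so t = pD/(2σ_allow) = 8.39×1610/(2×175.4) = 38.50 mm.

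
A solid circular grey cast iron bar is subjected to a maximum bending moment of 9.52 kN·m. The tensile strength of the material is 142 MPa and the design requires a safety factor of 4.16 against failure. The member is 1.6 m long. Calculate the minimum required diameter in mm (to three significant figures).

σ_allow = 142/4.16 = 34.13 MPa.
For a solid circular section σ = 32M/(πd³), so d³ = 32M/(π σ_allow) = 32×9520000/(π×34.13) = 2.841×10^6 mm³.
d = 141.6 mm.

d = 142 mm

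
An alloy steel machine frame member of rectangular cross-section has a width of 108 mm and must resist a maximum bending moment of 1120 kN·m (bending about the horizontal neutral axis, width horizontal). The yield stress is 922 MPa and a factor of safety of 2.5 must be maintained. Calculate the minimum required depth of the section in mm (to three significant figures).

σ_allow = 922/2.5 = 368.8 MPa.
For a rectangular section σ = 6M/(bh²), so h² = 6M/(b σ_allow) = 6×1.1200×10^9/(108×368.8) = 168700 mm².
h = 410.7 mm.

h = 411 mm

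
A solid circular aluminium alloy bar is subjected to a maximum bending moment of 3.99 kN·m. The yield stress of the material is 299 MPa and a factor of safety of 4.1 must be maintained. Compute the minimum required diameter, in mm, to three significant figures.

d = 82.3 mm

σ_allow = 299/4.1 = 72.93 MPa.
For a solid circular section σ = 32M/(πd³), so d³ = 32M/(π σ_allow) = 32×3990000/(π×72.93) = 557300 mm³.
d = 82.29 mm.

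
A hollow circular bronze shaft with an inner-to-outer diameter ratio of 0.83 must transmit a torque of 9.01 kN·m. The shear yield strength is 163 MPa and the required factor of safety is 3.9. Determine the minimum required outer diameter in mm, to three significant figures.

d_o = 128 mm

τ_allow = 163/3.9 = 41.79 MPa.
For a hollow shaft τ = 16T/[πd_o³(1−k⁴)] with k = 0.83, so 1−k⁴ = 0.5254.
d_o³ = 16T/[π τ_allow (1−k⁴)] = 16×9010000/(π×41.79×0.5254) = 2.090×10^6 mm³.
d_o = 127.8 mm.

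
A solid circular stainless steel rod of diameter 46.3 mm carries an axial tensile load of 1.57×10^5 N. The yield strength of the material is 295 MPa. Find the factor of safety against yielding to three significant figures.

A = πd²/4 = 1684 mm².
σ = F/A = 157000/1684 = 93.25 MPa.
n = 295/93.25 = 3.164.

n = 3.16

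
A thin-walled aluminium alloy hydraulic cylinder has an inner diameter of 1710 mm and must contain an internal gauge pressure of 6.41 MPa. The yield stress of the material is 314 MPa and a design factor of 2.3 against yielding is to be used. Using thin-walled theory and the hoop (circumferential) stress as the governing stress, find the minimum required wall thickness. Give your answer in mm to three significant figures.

t = 40.1 mm

σ_allow = 314/2.3 = 136.5 MPa.
Hoop stress σ_h = pD/(2t), so t = pD/(2σ_allow) = 6.41×1710/(2×136.5) = 40.14 mm.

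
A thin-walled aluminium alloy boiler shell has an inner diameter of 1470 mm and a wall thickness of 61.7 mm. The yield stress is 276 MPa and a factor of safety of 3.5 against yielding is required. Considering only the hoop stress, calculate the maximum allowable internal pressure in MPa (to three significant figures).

σ_allow = 276/3.5 = 78.86 MPa.
σ_h = pD/(2t) → p_allow = 2σ_allow t/D = 2×78.86×61.7/1470 = 6.620 MPa.

p_allow = 6.62 MPa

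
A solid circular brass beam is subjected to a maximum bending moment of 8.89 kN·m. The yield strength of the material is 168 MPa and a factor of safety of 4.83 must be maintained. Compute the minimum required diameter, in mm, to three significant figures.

d = 138 mm

σ_allow = 168/4.83 = 34.78 MPa.
For a solid circular section σ = 32M/(πd³), so d³ = 32M/(π σ_allow) = 32×8890000/(π×34.78) = 2.603×10^6 mm³.
d = 137.6 mm.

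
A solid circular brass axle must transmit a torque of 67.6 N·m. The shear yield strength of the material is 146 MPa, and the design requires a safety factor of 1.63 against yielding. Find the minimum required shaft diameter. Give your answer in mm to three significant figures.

d = 15.7 mm

Allowable shear stress τ_allow = 146/1.63 = 89.57 MPa.
For a solid shaft τ = 16T/(πd³), so d³ = 16T/(π τ_allow) = 16×67600/(π×89.57) = 3844 mm³.
d = (3844)^(1/3) = 15.66 mm.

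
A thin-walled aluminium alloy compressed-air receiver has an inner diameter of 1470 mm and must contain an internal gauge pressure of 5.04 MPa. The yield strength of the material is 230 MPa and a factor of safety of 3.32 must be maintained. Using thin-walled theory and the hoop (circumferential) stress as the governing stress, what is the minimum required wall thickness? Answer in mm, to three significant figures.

σ_allow = 230/3.32 = 69.28 MPa.
Hoop stress σ_h = pD/(2t), so t = pD/(2σ_allow) = 5.04×1470/(2×69.28) = 53.47 mm.

t = 53.5 mm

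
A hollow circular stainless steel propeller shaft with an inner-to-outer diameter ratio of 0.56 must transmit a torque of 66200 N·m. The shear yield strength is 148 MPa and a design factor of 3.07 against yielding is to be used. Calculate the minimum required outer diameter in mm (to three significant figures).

τ_allow = 148/3.07 = 48.21 MPa.
For a hollow shaft τ = 16T/[πd_o³(1−k⁴)] with k = 0.56, so 1−k⁴ = 0.9017.
d_o³ = 16T/[π τ_allow (1−k⁴)] = 16×6.6200×10^7/(π×48.21×0.9017) = 7.756×10^6 mm³.
d_o = 197.9 mm.

d_o = 198 mm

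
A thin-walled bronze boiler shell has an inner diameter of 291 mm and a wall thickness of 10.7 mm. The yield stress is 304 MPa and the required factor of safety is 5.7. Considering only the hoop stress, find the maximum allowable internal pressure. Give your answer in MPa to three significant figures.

p_allow = 3.92 MPa

σ_allow = 304/5.7 = 53.33 MPa.
σ_h = pD/(2t) → p_allow = 2σ_allow t/D = 2×53.33×10.7/291 = 3.922 MPa.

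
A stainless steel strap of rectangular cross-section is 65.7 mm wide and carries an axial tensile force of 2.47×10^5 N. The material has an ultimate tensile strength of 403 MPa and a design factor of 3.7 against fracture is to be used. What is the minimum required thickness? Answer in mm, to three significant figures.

t = 34.5 mm

σ_allow = 403/3.7 = 108.9 MPa.
Required area A = F/σ_allow = 247000/108.9 = 2268 mm².
t = A/w = 2268/65.7 = 34.52 mm.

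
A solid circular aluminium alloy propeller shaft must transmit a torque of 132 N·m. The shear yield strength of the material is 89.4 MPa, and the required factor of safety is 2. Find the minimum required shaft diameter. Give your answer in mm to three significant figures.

d = 24.7 mm

Allowable shear stress τ_allow = 89.4/2 = 44.70 MPa.
For a solid shaft τ = 16T/(πd³), so d³ = 16T/(π τ_allow) = 16×132000/(π×44.70) = 15040 mm³.
d = (15040)^(1/3) = 24.68 mm.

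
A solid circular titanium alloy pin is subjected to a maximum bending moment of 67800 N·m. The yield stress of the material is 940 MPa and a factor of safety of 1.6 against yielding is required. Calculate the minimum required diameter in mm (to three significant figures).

σ_allow = 940/1.6 = 587.5 MPa.
For a solid circular section σ = 32M/(πd³), so d³ = 32M/(π σ_allow) = 32×6.7800×10^7/(π×587.5) = 1.175×10^6 mm³.
d = 105.5 mm.

d = 106 mm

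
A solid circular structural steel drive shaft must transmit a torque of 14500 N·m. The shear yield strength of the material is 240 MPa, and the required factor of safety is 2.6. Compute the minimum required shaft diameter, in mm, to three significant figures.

Allowable shear stress τ_allow = 240/2.6 = 92.31 MPa.
For a solid shaft τ = 16T/(πd³), so d³ = 16T/(π τ_allow) = 16×1.4500×10^7/(π×92.31) = 800000 mm³.
d = (800000)^(1/3) = 92.83 mm.

d = 92.8 mm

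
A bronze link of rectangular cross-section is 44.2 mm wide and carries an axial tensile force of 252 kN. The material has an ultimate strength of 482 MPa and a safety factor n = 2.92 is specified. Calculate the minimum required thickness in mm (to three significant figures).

σ_allow = 482/2.92 = 165.1 MPa.
Required area A = F/σ_allow = 252000/165.1 = 1527 mm².
t = A/w = 1527/44.2 = 34.54 mm.

t = 34.5 mm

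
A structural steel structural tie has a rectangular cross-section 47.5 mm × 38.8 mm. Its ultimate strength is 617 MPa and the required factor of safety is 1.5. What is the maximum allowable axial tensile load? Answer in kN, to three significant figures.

F_allow = 758 kN

σ_allow = 617/1.5 = 411.3 MPa.
A = 47.5×38.8 = 1843 mm².
F_allow = σ_allow × A = 411.3×1843 = 758100 N.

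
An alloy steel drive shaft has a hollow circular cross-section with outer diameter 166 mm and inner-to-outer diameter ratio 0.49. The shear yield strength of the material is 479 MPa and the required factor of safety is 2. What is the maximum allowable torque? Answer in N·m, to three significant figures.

τ_allow = 479/2 = 239.5 MPa.
For a hollow shaft T_allow = τ_allow·πd_o³(1−k⁴)/16 with 1−k⁴ = 0.9424, so πd_o³(1−k⁴)/16 = 846400 mm³.
T_allow = 239.5×846400 = 2.027×10^8 N·mm = 202700 N·m.

T_allow = 2.03×10^5 N·m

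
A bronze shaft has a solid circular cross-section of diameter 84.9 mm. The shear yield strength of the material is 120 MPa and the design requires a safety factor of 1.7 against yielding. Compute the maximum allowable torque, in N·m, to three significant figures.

T_allow = 8480 N·m

τ_allow = 120/1.7 = 70.59 MPa.
For a solid shaft T_allow = τ_allow·πd³/16; πd³/16 = π×84.9³/16 = 120200 mm³.
T_allow = 70.59×120200 = 8.482×10^6 N·mm = 8482 N·m.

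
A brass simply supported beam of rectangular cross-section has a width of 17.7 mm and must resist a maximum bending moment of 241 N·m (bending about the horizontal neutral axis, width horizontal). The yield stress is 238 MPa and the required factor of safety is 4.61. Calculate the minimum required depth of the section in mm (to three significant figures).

σ_allow = 238/4.61 = 51.63 MPa.
For a rectangular section σ = 6M/(bh²), so h² = 6M/(b σ_allow) = 6×241000/(17.7×51.63) = 1582 mm².
h = 39.78 mm.

h = 39.8 mm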